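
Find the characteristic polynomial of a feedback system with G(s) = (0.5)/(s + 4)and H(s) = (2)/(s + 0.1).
Characteristic poly = G_den * H_den + G_num * H_num = (s^2 + 4.1*s + 0.4) + (1) = s^2 + 4.1*s + 1.4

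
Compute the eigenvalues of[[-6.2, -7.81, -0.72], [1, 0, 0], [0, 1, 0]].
Eigenvalues solve det(λI - A) = 0.
Characteristic polynomial: λ^3 + 6.2*λ^2 + 7.81*λ + 0.72 = 0.
Factor: (λ + 4.5)(λ + 0.1)(λ + 1.6) = 0.
Roots: -0.1, -1.6, -4.5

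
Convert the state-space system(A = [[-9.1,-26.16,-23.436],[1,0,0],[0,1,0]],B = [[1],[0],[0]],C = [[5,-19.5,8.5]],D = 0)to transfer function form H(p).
H(p) = C(pI - A)⁻¹B + D.
Characteristic polynomial det(pI - A) = p^3 + 9.1*p^2 + 26.16*p + 23.436.
Numerator from C·adj(pI-A)·B + D·det(pI-A) = 5*p^2 - 19.5*p + 8.5.
H(p) = (5*p^2 - 19.5*p + 8.5)/(p^3 + 9.1*p^2 + 26.16*p + 23.436)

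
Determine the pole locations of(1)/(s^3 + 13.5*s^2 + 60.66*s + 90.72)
Set denominator = 0: s^3 + 13.5*s^2 + 60.66*s + 90.72 = (s + 4.5)(s + 4.2)(s + 4.8) = 0 → Poles: -4.2, -4.5, -4.8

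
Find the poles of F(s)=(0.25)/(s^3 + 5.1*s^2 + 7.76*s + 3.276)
Set denominator = 0: s^3 + 5.1*s^2 + 7.76*s + 3.276 = (s + 2.6)(s + 0.7)(s + 1.8) = 0 → Poles: -0.7, -1.8, -2.6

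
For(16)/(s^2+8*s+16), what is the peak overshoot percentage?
Standard form: ωn²/(s²+2ζωn·s+ωn²) → ωn = 4, ζ = 1.
ζ ≥ 1, so the response is non-oscillatory: peak overshoot = 0%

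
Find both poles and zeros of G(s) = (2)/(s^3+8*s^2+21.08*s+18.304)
Set denominator = 0: s^3 + 8*s^2 + 21.08*s + 18.304 = (s + 2.2)(s + 3.2)(s + 2.6) = 0 → Poles: -2.2, -2.6, -3.2
Numerator is a nonzero constant (2) → Zeros: none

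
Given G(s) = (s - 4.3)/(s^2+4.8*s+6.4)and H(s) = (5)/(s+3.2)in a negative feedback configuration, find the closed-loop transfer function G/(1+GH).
Closed-loop T = G/(1+GH).
Numerator: G_num * H_den = s^2 - 1.1*s - 13.76.
Denominator: G_den * H_den + G_num * H_num = (s^3 + 8*s^2 + 21.76*s + 20.48) + (5*s - 21.5) = s^3 + 8*s^2 + 26.76*s - 1.02.
T(s) = (s^2 - 1.1*s - 13.76)/(s^3 + 8*s^2 + 26.76*s - 1.02)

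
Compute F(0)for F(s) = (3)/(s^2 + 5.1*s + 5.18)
DC gain = F(0) = num(0)/den(0) = 3/5.18 = 0.5792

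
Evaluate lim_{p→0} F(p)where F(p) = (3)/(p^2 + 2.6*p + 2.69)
DC gain = F(0) = num(0)/den(0) = 3/2.69 = 1.115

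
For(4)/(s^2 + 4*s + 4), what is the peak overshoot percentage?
Standard form: ωn²/(s²+2ζωn·s+ωn²) → ωn = 2, ζ = 1.
ζ ≥ 1, so the response is non-oscillatory: peak overshoot = 0%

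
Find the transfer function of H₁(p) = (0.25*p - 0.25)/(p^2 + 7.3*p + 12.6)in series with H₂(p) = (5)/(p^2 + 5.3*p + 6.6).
Series: H = H₁ · H₂ = (n₁·n₂)/(d₁·d₂).
Num: n₁·n₂ = 1.25*p - 1.25. Den: d₁·d₂ = p^4 + 12.6*p^3 + 57.89*p^2 + 114.96*p + 83.16.
H(p) = (1.25*p - 1.25)/(p^4 + 12.6*p^3 + 57.89*p^2 + 114.96*p + 83.16)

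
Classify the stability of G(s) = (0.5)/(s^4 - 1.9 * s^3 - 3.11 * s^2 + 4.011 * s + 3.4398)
Denominator: s^4 - 1.9*s^3 - 3.11*s^2 + 4.011*s + 3.4398 = (s - 1.8)(s + 0.7)(s - 2.1)(s + 1.3). Poles: -0.7, -1.3, 1.8, 2.1. Unstable (2 pole(s) in RHP)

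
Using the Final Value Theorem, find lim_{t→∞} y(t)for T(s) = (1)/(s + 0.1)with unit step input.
FVT: lim_{t→∞} y(t) = lim_{s→0} s*Y(s) where Y(s) = T(s)/s.
= lim_{s→0} T(s) = T(0) = num(0)/den(0) = 1/0.1 = 10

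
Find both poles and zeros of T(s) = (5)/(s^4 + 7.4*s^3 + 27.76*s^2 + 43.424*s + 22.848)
Set denominator = 0: s^4 + 7.4*s^3 + 27.76*s^2 + 43.424*s + 22.848 = (s + 1.4)(s + 1.2)(s^2 + 4.8*s + 13.6) = 0 → Poles: -1.2, -1.4, -2.4 + 2.8j, -2.4 - 2.8j
Numerator is a nonzero constant (5) → Zeros: none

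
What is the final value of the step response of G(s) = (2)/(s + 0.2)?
FVT: lim_{t→∞} y(t) = lim_{s→0} s*Y(s) where Y(s) = G(s)/s.
= lim_{s→0} G(s) = G(0) = num(0)/den(0) = 2/0.2 = 10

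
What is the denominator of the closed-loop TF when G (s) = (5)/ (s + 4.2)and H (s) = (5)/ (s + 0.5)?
Characteristic poly = G_den * H_den + G_num * H_num = (s^2 + 4.7*s + 2.1) + (25) = s^2 + 4.7*s + 27.1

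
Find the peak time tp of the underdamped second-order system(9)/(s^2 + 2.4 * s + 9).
Standard form: ωn²/(s²+2ζωn·s+ωn²) → ωn = 3, ζ = 0.4.
ωd = ωn·√(1-ζ²) = 3·√(1-0.4²) = 2.75.
tp = π/ωd = π/2.75 = 1.143 s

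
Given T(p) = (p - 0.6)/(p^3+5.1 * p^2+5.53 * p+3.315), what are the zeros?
Set numerator = 0: p - 0.6 = 0 → Zeros: 0.6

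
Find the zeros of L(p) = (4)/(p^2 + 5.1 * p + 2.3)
Numerator is a nonzero constant (4) → Zeros: none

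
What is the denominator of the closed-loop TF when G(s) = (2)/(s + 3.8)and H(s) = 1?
Characteristic poly = G_den * H_den + G_num * H_num = (s + 3.8) + (2) = s + 5.8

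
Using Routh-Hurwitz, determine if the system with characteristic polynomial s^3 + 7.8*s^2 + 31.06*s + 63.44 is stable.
Routh array:
s^3: [1, 31.06]; s^2: [7.8, 63.44]; s^1: [22.9267]; s^0: [63.44]
First column: [1, 7.8, 22.9267, 63.44]. Sign changes = 0.
Yes, stable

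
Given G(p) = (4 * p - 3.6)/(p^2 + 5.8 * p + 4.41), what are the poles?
Set denominator = 0: p^2 + 5.8*p + 4.41 = (p + 4.9)(p + 0.9) = 0 → Poles: -0.9, -4.9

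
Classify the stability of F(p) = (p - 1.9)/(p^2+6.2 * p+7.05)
Denominator: p^2 + 6.2*p + 7.05 = (p + 1.5)(p + 4.7). Poles: -1.5, -4.7. Stable (all poles in LHP)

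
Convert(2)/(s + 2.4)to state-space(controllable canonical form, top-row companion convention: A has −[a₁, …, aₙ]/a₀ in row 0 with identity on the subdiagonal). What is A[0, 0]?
Reachable canonical form for den = s + 2.4: top row of A = -[a₁,a₂,...,aₙ]/a₀, ones on the subdiagonal, zeros elsewhere.
A = [[-2.4]].
A[0,0] = -2.4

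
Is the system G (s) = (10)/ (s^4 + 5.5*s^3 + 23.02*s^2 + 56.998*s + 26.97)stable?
Denominator: s^4 + 5.5*s^3 + 23.02*s^2 + 56.998*s + 26.97 = (s + 0.6)(s + 3.1)(s^2 + 1.8*s + 14.5). Poles: -0.6, -0.9 + 3.7j, -0.9 - 3.7j, -3.1. All Re(p)<0: Yes (stable)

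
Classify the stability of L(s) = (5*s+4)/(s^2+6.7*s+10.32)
Denominator: s^2 + 6.7*s + 10.32 = (s + 2.4)(s + 4.3). Poles: -2.4, -4.3. Stable (all poles in LHP)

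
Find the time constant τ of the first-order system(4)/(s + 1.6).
First-order system: τ = -1/pole. Pole = -1.6. τ = -1/(-1.6) = 0.625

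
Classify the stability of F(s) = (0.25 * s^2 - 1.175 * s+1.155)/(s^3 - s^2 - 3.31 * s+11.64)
Denominator: s^3 - s^2 - 3.31*s + 11.64 = (s + 2.4)(s^2 - 3.4*s + 4.85). Poles: -2.4, 1.7 + 1.4j, 1.7 - 1.4j. Unstable (2 pole(s) in RHP)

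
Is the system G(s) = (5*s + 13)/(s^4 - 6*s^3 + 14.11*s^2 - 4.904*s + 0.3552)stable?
Denominator: s^4 - 6*s^3 + 14.11*s^2 - 4.904*s + 0.3552 = (s - 0.1)(s - 0.3)(s^2 - 5.6*s + 11.84). Poles: 0.1, 0.3, 2.8 + 2j, 2.8 - 2j. All Re(p)<0: No (unstable)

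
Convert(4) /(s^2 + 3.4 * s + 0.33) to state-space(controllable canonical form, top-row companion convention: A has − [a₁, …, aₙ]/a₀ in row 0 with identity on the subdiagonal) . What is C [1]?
Reachable canonical form: C = numerator coefficients (right-aligned, zero-padded to length n).
num = 4, C = [[0, 4]].
C[1] = 4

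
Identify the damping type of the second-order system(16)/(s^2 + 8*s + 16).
Standard form: ωn²/(s²+2ζωn·s+ωn²) gives ωn=4, ζ=1.
Critically damped (ζ = 1)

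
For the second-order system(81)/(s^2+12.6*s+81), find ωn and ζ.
Standard form: ωn²/(s²+2ζωn·s+ωn²).
const=81=ωn² → ωn=9, s coeff=12.6=2ζωn → ζ=0.7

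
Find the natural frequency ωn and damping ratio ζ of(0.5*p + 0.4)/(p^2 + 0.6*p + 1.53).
Underdamped: complex pole -0.3 + 1.2j. ωn = |pole| = 1.237, ζ = -Re(pole)/ωn = 0.2425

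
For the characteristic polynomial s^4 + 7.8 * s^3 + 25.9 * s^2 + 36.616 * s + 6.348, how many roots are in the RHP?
s^4 + 7.8*s^3 + 25.9*s^2 + 36.616*s + 6.348 = (s + 0.2)(s + 3)(s^2 + 4.6*s + 10.58). Poles: -0.2, -2.3 + 2.3j, -2.3 - 2.3j, -3. RHP poles (Re>0): 0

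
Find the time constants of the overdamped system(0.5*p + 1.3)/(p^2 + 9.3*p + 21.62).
Overdamped: real poles at -4.7, -4.6. τ = -1/pole → τ₁ = 0.2128, τ₂ = 0.2174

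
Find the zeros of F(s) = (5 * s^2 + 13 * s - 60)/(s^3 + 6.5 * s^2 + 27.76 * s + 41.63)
Set numerator = 0: 5*s^2 + 13*s - 60 = 5*(s + 5)(s - 2.4) = 0 → Zeros: -5, 2.4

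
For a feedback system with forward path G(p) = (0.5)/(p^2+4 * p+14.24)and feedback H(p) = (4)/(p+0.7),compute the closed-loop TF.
Closed-loop T = G/(1+GH).
Numerator: G_num * H_den = 0.5*p + 0.35.
Denominator: G_den * H_den + G_num * H_num = (p^3 + 4.7*p^2 + 17.04*p + 9.968) + (2) = p^3 + 4.7*p^2 + 17.04*p + 11.968.
T(p) = (0.5*p + 0.35)/(p^3 + 4.7*p^2 + 17.04*p + 11.968)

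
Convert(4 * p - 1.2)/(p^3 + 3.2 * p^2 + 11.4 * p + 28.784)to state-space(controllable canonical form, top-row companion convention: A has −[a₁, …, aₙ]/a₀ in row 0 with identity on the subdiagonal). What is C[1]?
Reachable canonical form: C = numerator coefficients (right-aligned, zero-padded to length n).
num = 4*p - 1.2, C = [[0, 4, -1.2]].
C[1] = 4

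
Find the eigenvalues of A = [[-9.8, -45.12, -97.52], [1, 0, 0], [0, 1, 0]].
Eigenvalues solve det(λI - A) = 0.
Characteristic polynomial: λ^3 + 9.8*λ^2 + 45.12*λ + 97.52 = 0.
Factor: (λ + 4.6)(λ^2 + 5.2*λ + 21.2) = 0.
Roots: -2.6 + 3.8j, -2.6 - 3.8j, -4.6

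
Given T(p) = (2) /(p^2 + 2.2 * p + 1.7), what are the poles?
Set denominator = 0: p^2 + 2.2*p + 1.7 = 0 → Poles: -1.1 + 0.7j, -1.1 - 0.7j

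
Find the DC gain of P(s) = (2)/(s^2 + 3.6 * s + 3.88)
DC gain = P(0) = num(0)/den(0) = 2/3.88 = 0.5155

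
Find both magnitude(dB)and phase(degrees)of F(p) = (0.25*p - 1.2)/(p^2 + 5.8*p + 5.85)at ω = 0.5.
Substitute p = j*0.5: F(j0.5) = -0.159857 + 0.105104j.
|F| = 20*log₁₀(sqrt(Re²+Im²)) = -14.37 dB.
∠F = atan2(Im, Re) = 146.68°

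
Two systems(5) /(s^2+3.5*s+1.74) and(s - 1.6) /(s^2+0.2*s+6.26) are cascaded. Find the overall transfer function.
Series: H = H₁ · H₂ = (n₁·n₂)/(d₁·d₂).
Num: n₁·n₂ = 5*s - 8. Den: d₁·d₂ = s^4 + 3.7*s^3 + 8.7*s^2 + 22.258*s + 10.8924.
H(s) = (5*s - 8)/(s^4 + 3.7*s^3 + 8.7*s^2 + 22.258*s + 10.8924)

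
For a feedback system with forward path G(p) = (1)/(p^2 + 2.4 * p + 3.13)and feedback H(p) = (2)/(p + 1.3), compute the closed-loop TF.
Closed-loop T = G/(1+GH).
Numerator: G_num * H_den = p + 1.3.
Denominator: G_den * H_den + G_num * H_num = (p^3 + 3.7*p^2 + 6.25*p + 4.069) + (2) = p^3 + 3.7*p^2 + 6.25*p + 6.069.
T(p) = (p + 1.3)/(p^3 + 3.7*p^2 + 6.25*p + 6.069)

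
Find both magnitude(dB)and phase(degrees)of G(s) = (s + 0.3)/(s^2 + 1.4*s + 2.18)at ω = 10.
Substitute s = j*10: G(j10) = 0.011332 - 0.100607j.
|G| = 20*log₁₀(sqrt(Re²+Im²)) = -19.89 dB.
∠G = atan2(Im, Re) = -83.57°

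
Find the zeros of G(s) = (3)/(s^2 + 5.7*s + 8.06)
Numerator is a nonzero constant (3) → Zeros: none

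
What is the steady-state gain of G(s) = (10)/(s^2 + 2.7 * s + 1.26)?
DC gain = G(0) = num(0)/den(0) = 10/1.26 = 7.937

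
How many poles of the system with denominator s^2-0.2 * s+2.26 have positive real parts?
Poles: 0.1 + 1.5j, 0.1 - 1.5j. RHP poles (Re>0): 2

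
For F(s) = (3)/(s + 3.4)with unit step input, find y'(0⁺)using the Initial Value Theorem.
IVT: y'(0⁺) = lim_{s→∞} s²·Y(s) = lim_{s→∞} s·F(s).
deg(num) = 0, deg(den) = 1, relative degree = 1, so s·F(s) → (leading num)/(leading den) = 3/1 = 3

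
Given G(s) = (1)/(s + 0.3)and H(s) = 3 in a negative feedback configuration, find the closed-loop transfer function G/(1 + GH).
Closed-loop T = G/(1+GH).
Numerator: G_num * H_den = 1.
Denominator: G_den * H_den + G_num * H_num = (s + 0.3) + (3) = s + 3.3.
T(s) = (1)/(s + 3.3)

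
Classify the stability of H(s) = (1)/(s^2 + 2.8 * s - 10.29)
Denominator: s^2 + 2.8*s - 10.29 = (s - 2.1)(s + 4.9). Poles: -4.9, 2.1. Unstable (1 pole(s) in RHP)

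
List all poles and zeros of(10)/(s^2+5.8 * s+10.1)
Set denominator = 0: s^2 + 5.8*s + 10.1 = 0 → Poles: -2.9 + 1.3j, -2.9 - 1.3j
Numerator is a nonzero constant (10) → Zeros: none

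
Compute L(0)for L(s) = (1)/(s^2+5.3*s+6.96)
DC gain = L(0) = num(0)/den(0) = 1/6.96 = 0.1437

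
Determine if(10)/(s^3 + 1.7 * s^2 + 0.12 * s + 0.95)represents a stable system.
Denominator: s^3 + 1.7*s^2 + 0.12*s + 0.95 = (s + 1.9)(s^2 - 0.2*s + 0.5). Poles: -1.9, 0.1 + 0.7j, 0.1 - 0.7j. All Re(p)<0: No (unstable)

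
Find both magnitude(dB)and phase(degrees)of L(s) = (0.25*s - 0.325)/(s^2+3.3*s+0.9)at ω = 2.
Substitute s = j*2: L(j2) = 0.0810137 + 0.0111905j.
|L| = 20*log₁₀(sqrt(Re²+Im²)) = -21.75 dB.
∠L = atan2(Im, Re) = 7.86°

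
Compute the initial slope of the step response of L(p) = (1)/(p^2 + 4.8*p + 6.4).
IVT: y'(0⁺) = lim_{p→∞} p²·Y(p) = lim_{p→∞} p·L(p).
deg(num) = 0, deg(den) = 2, relative degree = 2 ≥ 2, so p·L(p) → 0. Initial slope = 0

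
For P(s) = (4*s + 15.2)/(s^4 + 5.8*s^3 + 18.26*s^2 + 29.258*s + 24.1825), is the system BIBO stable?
Denominator: s^4 + 5.8*s^3 + 18.26*s^2 + 29.258*s + 24.1825 = (s^2 + 2.6*s + 5.69)(s^2 + 3.2*s + 4.25). Poles: -1.3 + 2j, -1.3 - 2j, -1.6 + 1.3j, -1.6 - 1.3j. All Re(p)<0: Yes (stable)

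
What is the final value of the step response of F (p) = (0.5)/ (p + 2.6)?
FVT: lim_{t→∞} y(t) = lim_{p→0} p*Y(p) where Y(p) = F(p)/p.
= lim_{p→0} F(p) = F(0) = num(0)/den(0) = 0.5/2.6 = 0.1923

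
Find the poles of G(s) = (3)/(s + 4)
Set denominator = 0: s + 4 = 0 → Poles: -4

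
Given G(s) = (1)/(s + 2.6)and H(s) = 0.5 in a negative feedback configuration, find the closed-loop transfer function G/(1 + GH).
Closed-loop T = G/(1+GH).
Numerator: G_num * H_den = 1.
Denominator: G_den * H_den + G_num * H_num = (s + 2.6) + (0.5) = s + 3.1.
T(s) = (1)/(s + 3.1)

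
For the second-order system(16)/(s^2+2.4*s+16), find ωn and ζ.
Standard form: ωn²/(s²+2ζωn·s+ωn²).
const=16=ωn² → ωn=4, s coeff=2.4=2ζωn → ζ=0.3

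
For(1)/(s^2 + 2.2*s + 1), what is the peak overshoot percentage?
Standard form: ωn²/(s²+2ζωn·s+ωn²) → ωn = 1, ζ = 1.1.
ζ ≥ 1, so the response is non-oscillatory: peak overshoot = 0%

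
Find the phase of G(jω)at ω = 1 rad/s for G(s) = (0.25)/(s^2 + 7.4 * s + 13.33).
Substitute s = j*1: G(j1) = 0.0149065 - 0.00894632j.
∠G(j1) = atan2(Im, Re) = atan2(-0.00894632, 0.0149065) = -30.97°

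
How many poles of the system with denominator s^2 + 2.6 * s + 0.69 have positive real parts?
s^2 + 2.6*s + 0.69 = (s + 2.3)(s + 0.3). Poles: -0.3, -2.3. RHP poles (Re>0): 0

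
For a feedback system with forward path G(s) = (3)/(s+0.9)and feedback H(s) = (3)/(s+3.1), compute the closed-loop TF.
Closed-loop T = G/(1+GH).
Numerator: G_num * H_den = 3*s + 9.3.
Denominator: G_den * H_den + G_num * H_num = (s^2 + 4*s + 2.79) + (9) = s^2 + 4*s + 11.79.
T(s) = (3*s + 9.3)/(s^2 + 4*s + 11.79)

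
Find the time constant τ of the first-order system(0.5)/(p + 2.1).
First-order system: τ = -1/pole. Pole = -2.1. τ = -1/(-2.1) = 0.4762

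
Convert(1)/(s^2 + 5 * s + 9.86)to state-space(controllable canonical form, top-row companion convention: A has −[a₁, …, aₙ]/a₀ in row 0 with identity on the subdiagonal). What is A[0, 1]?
Reachable canonical form for den = s^2 + 5*s + 9.86: top row of A = -[a₁,a₂,...,aₙ]/a₀, ones on the subdiagonal, zeros elsewhere.
A = [[-5, -9.86], [1, 0]].
A[0,1] = -9.86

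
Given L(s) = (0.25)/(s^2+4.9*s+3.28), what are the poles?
Set denominator = 0: s^2 + 4.9*s + 3.28 = (s + 0.8)(s + 4.1) = 0 → Poles: -0.8, -4.1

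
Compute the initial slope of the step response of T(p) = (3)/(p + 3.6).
IVT: y'(0⁺) = lim_{p→∞} p²·Y(p) = lim_{p→∞} p·T(p).
deg(num) = 0, deg(den) = 1, relative degree = 1, so p·T(p) → (leading num)/(leading den) = 3/1 = 3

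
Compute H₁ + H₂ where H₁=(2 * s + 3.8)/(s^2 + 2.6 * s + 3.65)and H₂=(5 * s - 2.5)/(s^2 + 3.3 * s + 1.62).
Parallel: H = H₁ + H₂ = (n₁·d₂ + n₂·d₁)/(d₁·d₂).
n₁·d₂ = 2*s^3 + 10.4*s^2 + 15.78*s + 6.156. n₂·d₁ = 5*s^3 + 10.5*s^2 + 11.75*s - 9.125. Sum = 7*s^3 + 20.9*s^2 + 27.53*s - 2.969. d₁·d₂ = s^4 + 5.9*s^3 + 13.85*s^2 + 16.257*s + 5.913.
H(s) = (7*s^3 + 20.9*s^2 + 27.53*s - 2.969)/(s^4 + 5.9*s^3 + 13.85*s^2 + 16.257*s + 5.913)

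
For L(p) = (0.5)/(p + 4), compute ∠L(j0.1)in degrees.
Substitute p = j*0.1: L(j0.1) = 0.124922 - 0.00312305j.
∠L(j0.1) = atan2(Im, Re) = atan2(-0.00312305, 0.124922) = -1.43°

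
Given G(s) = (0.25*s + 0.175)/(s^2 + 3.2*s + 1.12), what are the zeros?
Set numerator = 0: 0.25*s + 0.175 = 0 → Zeros: -0.7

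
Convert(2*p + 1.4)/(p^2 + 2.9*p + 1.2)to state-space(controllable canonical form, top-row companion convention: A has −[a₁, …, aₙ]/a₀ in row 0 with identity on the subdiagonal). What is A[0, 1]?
Reachable canonical form for den = p^2 + 2.9*p + 1.2: top row of A = -[a₁,a₂,...,aₙ]/a₀, ones on the subdiagonal, zeros elsewhere.
A = [[-2.9, -1.2], [1, 0]].
A[0,1] = -1.2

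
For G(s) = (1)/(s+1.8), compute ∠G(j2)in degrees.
Substitute s = j*2: G(j2) = 0.248619 - 0.276243j.
∠G(j2) = atan2(Im, Re) = atan2(-0.276243, 0.248619) = -48.01°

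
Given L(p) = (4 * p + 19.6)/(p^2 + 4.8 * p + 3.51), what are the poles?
Set denominator = 0: p^2 + 4.8*p + 3.51 = (p + 3.9)(p + 0.9) = 0 → Poles: -0.9, -3.9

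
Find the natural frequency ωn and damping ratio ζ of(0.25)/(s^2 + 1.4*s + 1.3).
Underdamped: complex pole -0.7 + 0.9j. ωn = |pole| = 1.14, ζ = -Re(pole)/ωn = 0.6139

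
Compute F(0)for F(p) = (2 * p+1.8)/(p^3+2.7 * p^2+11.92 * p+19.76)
DC gain = F(0) = num(0)/den(0) = 1.8/19.76 = 0.09109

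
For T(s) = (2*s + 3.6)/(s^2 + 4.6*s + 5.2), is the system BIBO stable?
Denominator: s^2 + 4.6*s + 5.2 = (s + 2)(s + 2.6). Poles: -2, -2.6. All Re(p)<0: Yes (stable)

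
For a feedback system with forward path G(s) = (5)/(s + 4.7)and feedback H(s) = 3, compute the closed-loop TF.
Closed-loop T = G/(1+GH).
Numerator: G_num * H_den = 5.
Denominator: G_den * H_den + G_num * H_num = (s + 4.7) + (15) = s + 19.7.
T(s) = (5)/(s + 19.7)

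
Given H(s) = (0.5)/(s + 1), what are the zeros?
Numerator is a nonzero constant (0.5) → Zeros: none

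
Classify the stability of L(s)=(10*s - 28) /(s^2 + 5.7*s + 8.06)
Denominator: s^2 + 5.7*s + 8.06 = (s + 3.1)(s + 2.6). Poles: -2.6, -3.1. Stable (all poles in LHP)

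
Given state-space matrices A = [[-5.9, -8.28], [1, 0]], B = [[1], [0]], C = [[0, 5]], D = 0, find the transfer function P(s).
P(s) = C(sI - A)⁻¹B + D.
Characteristic polynomial det(sI - A) = s^2 + 5.9*s + 8.28.
Numerator from C·adj(sI-A)·B + D·det(sI-A) = 5.
P(s) = (5)/(s^2 + 5.9*s + 8.28)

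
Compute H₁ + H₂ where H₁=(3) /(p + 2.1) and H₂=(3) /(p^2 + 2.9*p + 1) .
Parallel: H = H₁ + H₂ = (n₁·d₂ + n₂·d₁)/(d₁·d₂).
n₁·d₂ = 3*p^2 + 8.7*p + 3. n₂·d₁ = 3*p + 6.3. Sum = 3*p^2 + 11.7*p + 9.3. d₁·d₂ = p^3 + 5*p^2 + 7.09*p + 2.1.
H(p) = (3*p^2 + 11.7*p + 9.3)/(p^3 + 5*p^2 + 7.09*p + 2.1)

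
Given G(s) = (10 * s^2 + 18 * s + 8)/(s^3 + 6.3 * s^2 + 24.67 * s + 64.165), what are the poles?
Set denominator = 0: s^3 + 6.3*s^2 + 24.67*s + 64.165 = (s + 4.1)(s^2 + 2.2*s + 15.65) = 0 → Poles: -1.1 + 3.8j, -1.1 - 3.8j, -4.1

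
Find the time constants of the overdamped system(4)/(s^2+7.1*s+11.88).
Overdamped: real poles at -2.7, -4.4. τ = -1/pole → τ₁ = 0.3704, τ₂ = 0.2273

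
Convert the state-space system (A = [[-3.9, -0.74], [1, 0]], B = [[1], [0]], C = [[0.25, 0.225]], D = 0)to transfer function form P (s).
P(s) = C(sI - A)⁻¹B + D.
Characteristic polynomial det(sI - A) = s^2 + 3.9*s + 0.74.
Numerator from C·adj(sI-A)·B + D·det(sI-A) = 0.25*s + 0.225.
P(s) = (0.25*s + 0.225)/(s^2 + 3.9*s + 0.74)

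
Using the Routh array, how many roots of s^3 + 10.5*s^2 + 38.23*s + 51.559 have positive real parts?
Routh array:
s^3: [1, 38.23]; s^2: [10.5, 51.559]; s^1: [33.3196]; s^0: [51.559]
First column: [1, 10.5, 33.3196, 51.559]. Sign changes = RHP roots = 0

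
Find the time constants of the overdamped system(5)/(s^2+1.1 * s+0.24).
Overdamped: real poles at -0.8, -0.3. τ = -1/pole → τ₁ = 1.25, τ₂ = 3.333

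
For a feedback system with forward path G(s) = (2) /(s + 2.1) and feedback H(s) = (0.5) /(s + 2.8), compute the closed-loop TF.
Closed-loop T = G/(1+GH).
Numerator: G_num * H_den = 2*s + 5.6.
Denominator: G_den * H_den + G_num * H_num = (s^2 + 4.9*s + 5.88) + (1) = s^2 + 4.9*s + 6.88.
T(s) = (2*s + 5.6)/(s^2 + 4.9*s + 6.88)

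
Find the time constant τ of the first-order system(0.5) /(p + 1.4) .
First-order system: τ = -1/pole. Pole = -1.4. τ = -1/(-1.4) = 0.7143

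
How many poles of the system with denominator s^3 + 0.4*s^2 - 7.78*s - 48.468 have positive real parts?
s^3 + 0.4*s^2 - 7.78*s - 48.468 = (s - 4.2)(s^2 + 4.6*s + 11.54). Poles: -2.3 + 2.5j, -2.3 - 2.5j, 4.2. RHP poles (Re>0): 1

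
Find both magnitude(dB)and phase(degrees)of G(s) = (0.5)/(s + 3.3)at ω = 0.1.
Substitute s = j*0.1: G(j0.1) = 0.151376 - 0.00458716j.
|G| = 20*log₁₀(sqrt(Re²+Im²)) = -16.39 dB.
∠G = atan2(Im, Re) = -1.74°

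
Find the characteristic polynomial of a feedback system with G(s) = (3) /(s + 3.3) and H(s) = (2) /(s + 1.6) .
Characteristic poly = G_den * H_den + G_num * H_num = (s^2 + 4.9*s + 5.28) + (6) = s^2 + 4.9*s + 11.28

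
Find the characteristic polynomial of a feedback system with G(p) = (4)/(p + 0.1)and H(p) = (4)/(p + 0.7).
Characteristic poly = G_den * H_den + G_num * H_num = (p^2 + 0.8*p + 0.07) + (16) = p^2 + 0.8*p + 16.07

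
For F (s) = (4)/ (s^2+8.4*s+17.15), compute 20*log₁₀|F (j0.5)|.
Substitute s = j*0.5: F(j0.5) = 0.222918 - 0.0553998j.
|F(j0.5)| = sqrt(Re² + Im²) = 0.2297.
20*log₁₀(0.2297) = -12.78 dB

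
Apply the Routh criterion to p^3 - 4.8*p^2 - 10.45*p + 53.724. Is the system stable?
Routh array:
p^3: [1, -10.45]; p^2: [-4.8, 53.724]; p^1: [0.7425]; p^0: [53.724]
First column: [1, -4.8, 0.7425, 53.724]. Sign changes = 2.
No, unstable (2 RHP root(s))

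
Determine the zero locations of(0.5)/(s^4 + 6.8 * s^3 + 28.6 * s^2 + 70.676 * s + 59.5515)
Numerator is a nonzero constant (0.5) → Zeros: none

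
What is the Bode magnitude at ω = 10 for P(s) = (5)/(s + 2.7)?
Substitute s = j*10: P(j10) = 0.125827 - 0.466027j.
|P(j10)| = sqrt(Re² + Im²) = 0.4827.
20*log₁₀(0.4827) = -6.33 dB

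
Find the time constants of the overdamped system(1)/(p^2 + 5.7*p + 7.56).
Overdamped: real poles at -2.1, -3.6. τ = -1/pole → τ₁ = 0.4762, τ₂ = 0.2778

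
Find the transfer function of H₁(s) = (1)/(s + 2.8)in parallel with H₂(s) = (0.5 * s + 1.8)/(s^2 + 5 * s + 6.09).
Parallel: H = H₁ + H₂ = (n₁·d₂ + n₂·d₁)/(d₁·d₂).
n₁·d₂ = s^2 + 5*s + 6.09. n₂·d₁ = 0.5*s^2 + 3.2*s + 5.04. Sum = 1.5*s^2 + 8.2*s + 11.13. d₁·d₂ = s^3 + 7.8*s^2 + 20.09*s + 17.052.
H(s) = (1.5*s^2 + 8.2*s + 11.13)/(s^3 + 7.8*s^2 + 20.09*s + 17.052)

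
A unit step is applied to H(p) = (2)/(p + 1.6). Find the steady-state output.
FVT: lim_{t→∞} y(t) = lim_{p→0} p*Y(p) where Y(p) = H(p)/p.
= lim_{p→0} H(p) = H(0) = num(0)/den(0) = 2/1.6 = 1.25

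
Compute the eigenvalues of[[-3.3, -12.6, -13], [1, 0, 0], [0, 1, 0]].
Eigenvalues solve det(λI - A) = 0.
Characteristic polynomial: λ^3 + 3.3*λ^2 + 12.6*λ + 13 = 0.
Factor: (λ + 1.3)(λ^2 + 2*λ + 10) = 0.
Roots: -1 + 3j, -1 - 3j, -1.3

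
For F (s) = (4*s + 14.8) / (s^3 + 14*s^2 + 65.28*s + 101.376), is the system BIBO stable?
Denominator: s^3 + 14*s^2 + 65.28*s + 101.376 = (s + 4.8)(s + 4.8)(s + 4.4). Poles: -4.4, -4.8, -4.8. All Re(p)<0: Yes (stable)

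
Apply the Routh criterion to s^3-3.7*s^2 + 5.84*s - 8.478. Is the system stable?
Routh array:
s^3: [1, 5.84]; s^2: [-3.7, -8.478]; s^1: [3.54865]; s^0: [-8.478]
First column: [1, -3.7, 3.54865, -8.478]. Sign changes = 3.
No, unstable (3 RHP root(s))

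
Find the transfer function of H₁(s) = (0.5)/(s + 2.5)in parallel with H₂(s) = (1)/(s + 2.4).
Parallel: H = H₁ + H₂ = (n₁·d₂ + n₂·d₁)/(d₁·d₂).
n₁·d₂ = 0.5*s + 1.2. n₂·d₁ = s + 2.5. Sum = 1.5*s + 3.7. d₁·d₂ = s^2 + 4.9*s + 6.
H(s) = (1.5*s + 3.7)/(s^2 + 4.9*s + 6)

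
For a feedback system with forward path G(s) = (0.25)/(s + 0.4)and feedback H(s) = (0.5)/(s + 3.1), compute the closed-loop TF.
Closed-loop T = G/(1+GH).
Numerator: G_num * H_den = 0.25*s + 0.775.
Denominator: G_den * H_den + G_num * H_num = (s^2 + 3.5*s + 1.24) + (0.125) = s^2 + 3.5*s + 1.365.
T(s) = (0.25*s + 0.775)/(s^2 + 3.5*s + 1.365)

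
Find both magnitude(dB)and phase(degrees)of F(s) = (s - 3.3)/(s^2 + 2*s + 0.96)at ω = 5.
Substitute s = j*5: F(j5) = 0.190777 - 0.128628j.
|F| = 20*log₁₀(sqrt(Re²+Im²)) = -12.76 dB.
∠F = atan2(Im, Re) = -33.99°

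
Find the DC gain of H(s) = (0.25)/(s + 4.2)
DC gain = H(0) = num(0)/den(0) = 0.25/4.2 = 0.05952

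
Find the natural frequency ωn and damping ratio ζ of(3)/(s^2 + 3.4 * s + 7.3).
Underdamped: complex pole -1.7 + 2.1j. ωn = |pole| = 2.702, ζ = -Re(pole)/ωn = 0.6292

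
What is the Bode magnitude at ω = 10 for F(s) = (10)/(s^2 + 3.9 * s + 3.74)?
Substitute s = j*10: F(j10) = -0.0892371 - 0.0361547j.
|F(j10)| = sqrt(Re² + Im²) = 0.09628.
20*log₁₀(0.09628) = -20.33 dB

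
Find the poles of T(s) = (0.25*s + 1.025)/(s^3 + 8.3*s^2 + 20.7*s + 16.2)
Set denominator = 0: s^3 + 8.3*s^2 + 20.7*s + 16.2 = (s + 4.5)(s + 2)(s + 1.8) = 0 → Poles: -1.8, -2, -4.5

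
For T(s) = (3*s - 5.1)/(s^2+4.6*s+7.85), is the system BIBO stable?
Denominator: s^2 + 4.6*s + 7.85. Poles: -2.3 + 1.6j, -2.3 - 1.6j. All Re(p)<0: Yes (stable)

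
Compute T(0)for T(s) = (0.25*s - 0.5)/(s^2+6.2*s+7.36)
DC gain = T(0) = num(0)/den(0) = -0.5/7.36 = -0.06793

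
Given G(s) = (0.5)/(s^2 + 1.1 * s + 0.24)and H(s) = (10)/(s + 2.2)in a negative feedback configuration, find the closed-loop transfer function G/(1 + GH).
Closed-loop T = G/(1+GH).
Numerator: G_num * H_den = 0.5*s + 1.1.
Denominator: G_den * H_den + G_num * H_num = (s^3 + 3.3*s^2 + 2.66*s + 0.528) + (5) = s^3 + 3.3*s^2 + 2.66*s + 5.528.
T(s) = (0.5*s + 1.1)/(s^3 + 3.3*s^2 + 2.66*s + 5.528)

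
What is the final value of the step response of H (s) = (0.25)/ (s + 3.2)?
FVT: lim_{t→∞} y(t) = lim_{s→0} s*Y(s) where Y(s) = H(s)/s.
= lim_{s→0} H(s) = H(0) = num(0)/den(0) = 0.25/3.2 = 0.07812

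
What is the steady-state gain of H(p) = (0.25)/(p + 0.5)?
DC gain = H(0) = num(0)/den(0) = 0.25/0.5 = 0.5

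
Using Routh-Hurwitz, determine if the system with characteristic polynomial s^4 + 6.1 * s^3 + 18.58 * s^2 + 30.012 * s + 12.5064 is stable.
Routh array:
s^4: [1, 18.58, 12.5064]; s^3: [6.1, 30.012]; s^2: [13.66, 12.5064]; s^1: [24.4272]; s^0: [12.5064]
First column: [1, 6.1, 13.66, 24.4272, 12.5064]. Sign changes = 0.
Yes, stable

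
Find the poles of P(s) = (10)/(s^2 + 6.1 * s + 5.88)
Set denominator = 0: s^2 + 6.1*s + 5.88 = (s + 4.9)(s + 1.2) = 0 → Poles: -1.2, -4.9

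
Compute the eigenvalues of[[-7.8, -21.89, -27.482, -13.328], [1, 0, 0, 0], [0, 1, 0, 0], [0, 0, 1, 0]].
Eigenvalues solve det(λI - A) = 0.
Characteristic polynomial: λ^4 + 7.8*λ^3 + 21.89*λ^2 + 27.482*λ + 13.328 = 0.
Factor: (λ + 3.4)(λ + 1.6)(λ^2 + 2.8*λ + 2.45) = 0.
Roots: -1.4 + 0.7j, -1.4 - 0.7j, -1.6, -3.4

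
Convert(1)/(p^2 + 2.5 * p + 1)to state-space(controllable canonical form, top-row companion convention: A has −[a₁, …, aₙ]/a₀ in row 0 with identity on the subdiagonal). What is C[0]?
Reachable canonical form: C = numerator coefficients (right-aligned, zero-padded to length n).
num = 1, C = [[0, 1]].
C[0] = 0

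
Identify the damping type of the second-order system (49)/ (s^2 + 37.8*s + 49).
Standard form: ωn²/(s²+2ζωn·s+ωn²) gives ωn=7, ζ=2.7.
Overdamped (ζ = 2.7 > 1)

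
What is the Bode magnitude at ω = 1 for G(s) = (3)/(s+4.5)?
Substitute s = j*1: G(j1) = 0.635294 - 0.141176j.
|G(j1)| = sqrt(Re² + Im²) = 0.6508.
20*log₁₀(0.6508) = -3.73 dB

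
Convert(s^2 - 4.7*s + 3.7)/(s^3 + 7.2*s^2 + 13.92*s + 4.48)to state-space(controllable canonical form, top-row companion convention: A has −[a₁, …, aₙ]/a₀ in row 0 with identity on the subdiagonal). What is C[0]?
Reachable canonical form: C = numerator coefficients (right-aligned, zero-padded to length n).
num = s^2 - 4.7*s + 3.7, C = [[1, -4.7, 3.7]].
C[0] = 1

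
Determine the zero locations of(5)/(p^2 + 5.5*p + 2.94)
Numerator is a nonzero constant (5) → Zeros: none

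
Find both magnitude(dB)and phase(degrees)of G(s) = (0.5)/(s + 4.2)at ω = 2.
Substitute s = j*2: G(j2) = 0.0970425 - 0.0462107j.
|G| = 20*log₁₀(sqrt(Re²+Im²)) = -19.37 dB.
∠G = atan2(Im, Re) = -25.46°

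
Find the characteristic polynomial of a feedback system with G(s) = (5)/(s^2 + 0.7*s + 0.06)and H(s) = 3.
Characteristic poly = G_den * H_den + G_num * H_num = (s^2 + 0.7*s + 0.06) + (15) = s^2 + 0.7*s + 15.06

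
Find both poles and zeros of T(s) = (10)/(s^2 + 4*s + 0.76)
Set denominator = 0: s^2 + 4*s + 0.76 = (s + 3.8)(s + 0.2) = 0 → Poles: -0.2, -3.8
Numerator is a nonzero constant (10) → Zeros: none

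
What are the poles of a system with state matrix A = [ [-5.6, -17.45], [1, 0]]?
Eigenvalues solve det(λI - A) = 0.
Characteristic polynomial: λ^2 + 5.6*λ + 17.45 = 0.
Roots: -2.8 + 3.1j, -2.8 - 3.1j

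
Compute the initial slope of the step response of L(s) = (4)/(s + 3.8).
IVT: y'(0⁺) = lim_{s→∞} s²·Y(s) = lim_{s→∞} s·L(s).
deg(num) = 0, deg(den) = 1, relative degree = 1, so s·L(s) → (leading num)/(leading den) = 4/1 = 4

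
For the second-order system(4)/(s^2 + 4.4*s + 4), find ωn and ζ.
Standard form: ωn²/(s²+2ζωn·s+ωn²).
const=4=ωn² → ωn=2, s coeff=4.4=2ζωn → ζ=1.1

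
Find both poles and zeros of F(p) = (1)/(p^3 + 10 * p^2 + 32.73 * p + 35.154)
Set denominator = 0: p^3 + 10*p^2 + 32.73*p + 35.154 = (p + 3.1)(p + 2.7)(p + 4.2) = 0 → Poles: -2.7, -3.1, -4.2
Numerator is a nonzero constant (1) → Zeros: none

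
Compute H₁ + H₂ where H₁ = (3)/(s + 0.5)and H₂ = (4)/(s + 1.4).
Parallel: H = H₁ + H₂ = (n₁·d₂ + n₂·d₁)/(d₁·d₂).
n₁·d₂ = 3*s + 4.2. n₂·d₁ = 4*s + 2. Sum = 7*s + 6.2. d₁·d₂ = s^2 + 1.9*s + 0.7.
H(s) = (7*s + 6.2)/(s^2 + 1.9*s + 0.7)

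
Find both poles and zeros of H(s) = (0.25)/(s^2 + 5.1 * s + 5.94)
Set denominator = 0: s^2 + 5.1*s + 5.94 = (s + 3.3)(s + 1.8) = 0 → Poles: -1.8, -3.3
Numerator is a nonzero constant (0.25) → Zeros: none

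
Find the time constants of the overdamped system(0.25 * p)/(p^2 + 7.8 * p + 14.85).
Overdamped: real poles at -4.5, -3.3. τ = -1/pole → τ₁ = 0.2222, τ₂ = 0.303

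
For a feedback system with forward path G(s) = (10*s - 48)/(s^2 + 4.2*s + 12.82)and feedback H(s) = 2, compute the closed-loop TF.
Closed-loop T = G/(1+GH).
Numerator: G_num * H_den = 10*s - 48.
Denominator: G_den * H_den + G_num * H_num = (s^2 + 4.2*s + 12.82) + (20*s - 96) = s^2 + 24.2*s - 83.18.
T(s) = (10*s - 48)/(s^2 + 24.2*s - 83.18)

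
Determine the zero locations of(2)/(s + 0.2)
Numerator is a nonzero constant (2) → Zeros: none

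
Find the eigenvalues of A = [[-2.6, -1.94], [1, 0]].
Eigenvalues solve det(λI - A) = 0.
Characteristic polynomial: λ^2 + 2.6*λ + 1.94 = 0.
Roots: -1.3 + 0.5j, -1.3 - 0.5j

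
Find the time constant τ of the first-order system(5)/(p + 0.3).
First-order system: τ = -1/pole. Pole = -0.3. τ = -1/(-0.3) = 3.333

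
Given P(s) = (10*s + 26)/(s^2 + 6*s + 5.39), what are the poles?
Set denominator = 0: s^2 + 6*s + 5.39 = (s + 1.1)(s + 4.9) = 0 → Poles: -1.1, -4.9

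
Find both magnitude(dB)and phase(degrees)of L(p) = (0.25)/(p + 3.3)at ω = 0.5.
Substitute p = j*0.5: L(j0.5) = 0.0740575 - 0.0112208j.
|L| = 20*log₁₀(sqrt(Re²+Im²)) = -22.51 dB.
∠L = atan2(Im, Re) = -8.62°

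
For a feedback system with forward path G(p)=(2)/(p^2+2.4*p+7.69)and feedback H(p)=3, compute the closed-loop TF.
Closed-loop T = G/(1+GH).
Numerator: G_num * H_den = 2.
Denominator: G_den * H_den + G_num * H_num = (p^2 + 2.4*p + 7.69) + (6) = p^2 + 2.4*p + 13.69.
T(p) = (2)/(p^2 + 2.4*p + 13.69)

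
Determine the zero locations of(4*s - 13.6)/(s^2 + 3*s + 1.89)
Set numerator = 0: 4*s - 13.6 = 0 → Zeros: 3.4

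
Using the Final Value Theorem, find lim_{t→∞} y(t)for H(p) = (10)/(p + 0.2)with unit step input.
FVT: lim_{t→∞} y(t) = lim_{p→0} p*Y(p) where Y(p) = H(p)/p.
= lim_{p→0} H(p) = H(0) = num(0)/den(0) = 10/0.2 = 50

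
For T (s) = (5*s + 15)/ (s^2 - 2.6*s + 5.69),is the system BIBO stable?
Denominator: s^2 - 2.6*s + 5.69. Poles: 1.3 + 2j, 1.3 - 2j. All Re(p)<0: No (unstable)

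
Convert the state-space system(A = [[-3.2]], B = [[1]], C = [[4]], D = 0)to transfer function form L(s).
L(s) = C(sI - A)⁻¹B + D.
Characteristic polynomial det(sI - A) = s + 3.2.
Numerator from C·adj(sI-A)·B + D·det(sI-A) = 4.
L(s) = (4)/(s + 3.2)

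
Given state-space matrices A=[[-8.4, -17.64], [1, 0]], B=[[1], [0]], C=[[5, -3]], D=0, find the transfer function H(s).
H(s) = C(sI - A)⁻¹B + D.
Characteristic polynomial det(sI - A) = s^2 + 8.4*s + 17.64.
Numerator from C·adj(sI-A)·B + D·det(sI-A) = 5*s - 3.
H(s) = (5*s - 3)/(s^2 + 8.4*s + 17.64)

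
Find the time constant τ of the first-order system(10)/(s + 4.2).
First-order system: τ = -1/pole. Pole = -4.2. τ = -1/(-4.2) = 0.2381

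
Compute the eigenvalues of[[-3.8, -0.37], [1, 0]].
Eigenvalues solve det(λI - A) = 0.
Characteristic polynomial: λ^2 + 3.8*λ + 0.37 = 0.
Factor: (λ + 0.1)(λ + 3.7) = 0.
Roots: -0.1, -3.7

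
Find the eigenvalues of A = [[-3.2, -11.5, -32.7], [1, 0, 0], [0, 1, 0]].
Eigenvalues solve det(λI - A) = 0.
Characteristic polynomial: λ^3 + 3.2*λ^2 + 11.5*λ + 32.7 = 0.
Factor: (λ + 3)(λ^2 + 0.2*λ + 10.9) = 0.
Roots: -0.1 + 3.3j, -0.1 - 3.3j, -3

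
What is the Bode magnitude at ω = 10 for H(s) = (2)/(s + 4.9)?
Substitute s = j*10: H(j10) = 0.0790259 - 0.161277j.
|H(j10)| = sqrt(Re² + Im²) = 0.1796.
20*log₁₀(0.1796) = -14.91 dB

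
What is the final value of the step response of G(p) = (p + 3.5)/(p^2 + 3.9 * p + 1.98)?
FVT: lim_{t→∞} y(t) = lim_{p→0} p*Y(p) where Y(p) = G(p)/p.
= lim_{p→0} G(p) = G(0) = num(0)/den(0) = 3.5/1.98 = 1.768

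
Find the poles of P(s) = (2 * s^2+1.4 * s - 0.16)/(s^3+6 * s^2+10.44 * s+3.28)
Set denominator = 0: s^3 + 6*s^2 + 10.44*s + 3.28 = (s + 0.4)(s^2 + 5.6*s + 8.2) = 0 → Poles: -0.4, -2.8 + 0.6j, -2.8 - 0.6j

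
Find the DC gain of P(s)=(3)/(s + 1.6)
DC gain = P(0) = num(0)/den(0) = 3/1.6 = 1.875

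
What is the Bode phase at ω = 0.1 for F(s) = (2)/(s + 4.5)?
Substitute s = j*0.1: F(j0.1) = 0.444225 - 0.00987167j.
∠F(j0.1) = atan2(Im, Re) = atan2(-0.00987167, 0.444225) = -1.27°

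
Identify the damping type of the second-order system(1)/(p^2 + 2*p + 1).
Standard form: ωn²/(p²+2ζωn·p+ωn²) gives ωn=1, ζ=1.
Critically damped (ζ = 1)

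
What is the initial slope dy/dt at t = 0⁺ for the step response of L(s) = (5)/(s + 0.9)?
IVT: y'(0⁺) = lim_{s→∞} s²·Y(s) = lim_{s→∞} s·L(s).
deg(num) = 0, deg(den) = 1, relative degree = 1, so s·L(s) → (leading num)/(leading den) = 5/1 = 5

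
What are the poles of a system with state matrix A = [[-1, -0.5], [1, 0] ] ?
Eigenvalues solve det(λI - A) = 0.
Characteristic polynomial: λ^2 + λ + 0.5 = 0.
Roots: -0.5 + 0.5j, -0.5 - 0.5j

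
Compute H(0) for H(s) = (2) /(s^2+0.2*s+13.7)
DC gain = H(0) = num(0)/den(0) = 2/13.7 = 0.146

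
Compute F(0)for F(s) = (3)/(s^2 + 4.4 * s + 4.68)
DC gain = F(0) = num(0)/den(0) = 3/4.68 = 0.641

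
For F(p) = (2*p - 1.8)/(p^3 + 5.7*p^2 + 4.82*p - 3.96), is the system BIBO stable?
Denominator: p^3 + 5.7*p^2 + 4.82*p - 3.96 = (p - 0.5)(p + 4.4)(p + 1.8). Poles: -1.8, -4.4, 0.5. All Re(p)<0: No (unstable)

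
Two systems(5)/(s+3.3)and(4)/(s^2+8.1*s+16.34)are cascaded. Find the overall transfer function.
Series: H = H₁ · H₂ = (n₁·n₂)/(d₁·d₂).
Num: n₁·n₂ = 20. Den: d₁·d₂ = s^3 + 11.4*s^2 + 43.07*s + 53.922.
H(s) = (20)/(s^3 + 11.4*s^2 + 43.07*s + 53.922)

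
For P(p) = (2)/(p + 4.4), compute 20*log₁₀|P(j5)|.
Substitute p = j*5: P(j5) = 0.198377 - 0.225428j.
|P(j5)| = sqrt(Re² + Im²) = 0.3003.
20*log₁₀(0.3003) = -10.45 dB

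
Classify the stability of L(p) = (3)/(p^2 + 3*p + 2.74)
Denominator: p^2 + 3*p + 2.74. Poles: -1.5 + 0.7j, -1.5 - 0.7j. Stable (all poles in LHP)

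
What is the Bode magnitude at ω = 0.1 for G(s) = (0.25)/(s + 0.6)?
Substitute s = j*0.1: G(j0.1) = 0.405405 - 0.0675676j.
|G(j0.1)| = sqrt(Re² + Im²) = 0.411.
20*log₁₀(0.411) = -7.72 dB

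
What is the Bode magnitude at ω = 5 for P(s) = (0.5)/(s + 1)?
Substitute s = j*5: P(j5) = 0.0192308 - 0.0961538j.
|P(j5)| = sqrt(Re² + Im²) = 0.09806.
20*log₁₀(0.09806) = -20.17 dB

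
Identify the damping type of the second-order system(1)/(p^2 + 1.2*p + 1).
Standard form: ωn²/(p²+2ζωn·p+ωn²) gives ωn=1, ζ=0.6.
Underdamped (ζ = 0.6 < 1)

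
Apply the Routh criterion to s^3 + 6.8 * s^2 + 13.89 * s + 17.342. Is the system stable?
Routh array:
s^3: [1, 13.89]; s^2: [6.8, 17.342]; s^1: [11.3397]; s^0: [17.342]
First column: [1, 6.8, 11.3397, 17.342]. Sign changes = 0.
Yes, stable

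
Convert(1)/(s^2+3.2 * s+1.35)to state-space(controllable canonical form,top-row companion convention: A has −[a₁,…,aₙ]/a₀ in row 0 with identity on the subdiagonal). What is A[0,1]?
Reachable canonical form for den = s^2 + 3.2*s + 1.35: top row of A = -[a₁,a₂,...,aₙ]/a₀, ones on the subdiagonal, zeros elsewhere.
A = [[-3.2, -1.35], [1, 0]].
A[0,1] = -1.35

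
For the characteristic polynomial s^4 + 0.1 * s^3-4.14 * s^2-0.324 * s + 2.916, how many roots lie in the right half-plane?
Factor: s^4 + 0.1*s^3 - 4.14*s^2 - 0.324*s + 2.916 = (s - 0.9)(s - 1.8)(s + 1.8)(s + 1).
Roots: -1, -1.8, 0.9, 1.8.
RHP roots (Re>0): 2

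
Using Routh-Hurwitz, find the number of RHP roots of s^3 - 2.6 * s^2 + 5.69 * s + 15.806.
Routh array:
s^3: [1, 5.69]; s^2: [-2.6, 15.806]; s^1: [11.7692]; s^0: [15.806]
First column: [1, -2.6, 11.7692, 15.806]. Sign changes = RHP roots = 2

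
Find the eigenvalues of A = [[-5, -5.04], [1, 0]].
Eigenvalues solve det(λI - A) = 0.
Characteristic polynomial: λ^2 + 5*λ + 5.04 = 0.
Factor: (λ + 3.6)(λ + 1.4) = 0.
Roots: -1.4, -3.6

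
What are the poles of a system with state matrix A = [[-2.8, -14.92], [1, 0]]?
Eigenvalues solve det(λI - A) = 0.
Characteristic polynomial: λ^2 + 2.8*λ + 14.92 = 0.
Roots: -1.4 + 3.6j, -1.4 - 3.6j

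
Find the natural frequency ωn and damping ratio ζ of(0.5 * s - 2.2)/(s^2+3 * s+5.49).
Underdamped: complex pole -1.5 + 1.8j. ωn = |pole| = 2.343, ζ = -Re(pole)/ωn = 0.6402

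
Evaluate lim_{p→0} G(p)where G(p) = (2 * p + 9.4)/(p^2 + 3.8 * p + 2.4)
DC gain = G(0) = num(0)/den(0) = 9.4/2.4 = 3.917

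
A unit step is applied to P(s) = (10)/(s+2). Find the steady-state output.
FVT: lim_{t→∞} y(t) = lim_{s→0} s*Y(s) where Y(s) = P(s)/s.
= lim_{s→0} P(s) = P(0) = num(0)/den(0) = 10/2 = 5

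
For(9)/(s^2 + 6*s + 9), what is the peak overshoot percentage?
Standard form: ωn²/(s²+2ζωn·s+ωn²) → ωn = 3, ζ = 1.
ζ ≥ 1, so the response is non-oscillatory: peak overshoot = 0%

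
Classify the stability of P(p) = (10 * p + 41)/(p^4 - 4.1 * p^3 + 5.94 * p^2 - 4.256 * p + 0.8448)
Denominator: p^4 - 4.1*p^3 + 5.94*p^2 - 4.256*p + 0.8448 = (p - 2.2)(p - 0.3)(p^2 - 1.6*p + 1.28). Poles: 0.3, 0.8 + 0.8j, 0.8 - 0.8j, 2.2. Unstable (4 pole(s) in RHP)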